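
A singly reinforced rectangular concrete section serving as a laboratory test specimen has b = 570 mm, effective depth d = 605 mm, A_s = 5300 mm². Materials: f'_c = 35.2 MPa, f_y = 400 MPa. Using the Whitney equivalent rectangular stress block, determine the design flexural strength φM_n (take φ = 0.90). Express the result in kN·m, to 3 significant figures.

φM_n ≈ 1040 kN·m

T = A_s f_y = 5300 × 400 = 2120000 N = 2120 kN.
From C = T: a = T/(0.85 f'_c b) = 2120000/(0.85 × 35.2 × 570) = 124.31 mm.
M_n = T(d − a/2) = 2120 kN × (605 − 62.155) mm = 1150.83 kN·m.
φM_n = 0.90 × 1150.83 = 1035.75 kN·m.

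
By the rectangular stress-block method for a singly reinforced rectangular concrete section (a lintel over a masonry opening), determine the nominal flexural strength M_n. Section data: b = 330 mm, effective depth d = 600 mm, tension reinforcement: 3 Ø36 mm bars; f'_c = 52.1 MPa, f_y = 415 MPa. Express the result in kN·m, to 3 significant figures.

A_s = 3 × 1018 = 3054 mm².
T = A_s f_y = 3054 × 415 = 1267410 N = 1267.41 kN.
From C = T: a = T/(0.85 f'_c b) = 1267410/(0.85 × 52.1 × 330) = 86.73 mm.
M_n = T(d − a/2) = 1267.41 kN × (600 − 43.365) mm = 705.48 kN·m.

M_n ≈ 705 kN·m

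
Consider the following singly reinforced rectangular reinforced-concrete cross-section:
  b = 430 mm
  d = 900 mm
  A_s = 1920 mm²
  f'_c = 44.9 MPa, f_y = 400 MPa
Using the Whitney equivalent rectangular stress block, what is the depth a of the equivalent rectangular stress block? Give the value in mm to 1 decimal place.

T = A_s f_y = 1920 × 400 = 768000 N = 768 kN.
Setting C = 0.85 f'_c a b equal to T: a = 768000/(0.85 × 44.9 × 430) = 46.8 mm.

a ≈ 46.8 mm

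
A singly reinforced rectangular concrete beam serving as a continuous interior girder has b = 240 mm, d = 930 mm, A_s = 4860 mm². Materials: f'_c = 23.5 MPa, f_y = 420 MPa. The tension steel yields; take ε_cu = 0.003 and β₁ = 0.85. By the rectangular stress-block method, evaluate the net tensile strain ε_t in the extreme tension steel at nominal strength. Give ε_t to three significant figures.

a = A_s f_y/(0.85 f'_c b) = 425.78 mm.
β₁ = 0.85, so c = a/β₁ = 425.78/0.85 = 500.92 mm.
From the linear strain diagram with ε_cu = 0.003: ε_t = 0.003 (d − c)/c = 0.003 × (930 − 500.92)/500.92 = 0.00257.
ε_t < 0.004 — the section is over-reinforced for flexure under ACI limits.

ε_t ≈ 0.00257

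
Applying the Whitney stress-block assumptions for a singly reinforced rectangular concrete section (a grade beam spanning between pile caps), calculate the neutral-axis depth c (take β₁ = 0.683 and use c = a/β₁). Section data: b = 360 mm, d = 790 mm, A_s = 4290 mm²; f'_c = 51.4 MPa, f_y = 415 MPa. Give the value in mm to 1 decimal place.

T = A_s f_y = 4290 × 415 = 1780350 N = 1780.35 kN.
Setting C = 0.85 f'_c a b equal to T: a = 1780350/(0.85 × 51.4 × 360) = 113.193 mm.
With β₁ = 0.683, c = a/β₁ = 113.193/0.683 = 165.7 mm.

c ≈ 165.7 mm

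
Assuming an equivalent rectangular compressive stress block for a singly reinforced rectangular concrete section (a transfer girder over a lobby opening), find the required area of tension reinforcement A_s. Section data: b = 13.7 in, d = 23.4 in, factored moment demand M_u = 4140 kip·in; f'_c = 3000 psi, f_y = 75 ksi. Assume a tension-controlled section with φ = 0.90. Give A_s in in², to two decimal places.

M_n = M_u/φ = 4140/0.90 = 4600 kip·in.
From M_n = 0.85 f'_c a b (d − a/2):
a = d − √(d² − 2M_n/(0.85 f'_c b)) = 23.4 − √(23.4² − 2 × 4600/(0.85 × 3 × 13.7)) = 6.541 in.
A_s = 0.85 f'_c a b / f_y = 0.85 × 3 × 6.541 × 13.7 / 75 = 3.047 in².

A_s ≈ 3.05 in²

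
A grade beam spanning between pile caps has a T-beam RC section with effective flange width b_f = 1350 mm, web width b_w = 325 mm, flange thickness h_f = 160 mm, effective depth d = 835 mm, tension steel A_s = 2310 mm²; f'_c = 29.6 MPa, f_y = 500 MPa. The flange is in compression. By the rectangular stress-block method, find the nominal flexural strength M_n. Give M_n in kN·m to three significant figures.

Tension: T = A_s f_y = 2310 × 500 = 1155000 N.
Try a within the flange: a = T/(0.85 f'_c b_f) = 1155000/(0.85 × 29.6 × 1350) = 34.00 mm.
Since a = 34.00 ≤ h_f = 160 mm, the stress block lies entirely in the flange; analyse as a rectangular beam of width b_f.
M_n = T(d − a/2) = 1155000 × (835 − 17) = 944.79 × 10⁶ N·mm.
M_n = 944.79 kN·m.

M_n ≈ 945 kN·m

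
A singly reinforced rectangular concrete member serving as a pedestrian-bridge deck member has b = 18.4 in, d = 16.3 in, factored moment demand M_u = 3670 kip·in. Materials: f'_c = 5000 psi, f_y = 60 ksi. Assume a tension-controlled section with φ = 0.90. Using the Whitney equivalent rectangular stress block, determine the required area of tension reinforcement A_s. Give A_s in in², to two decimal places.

A_s ≈ 4.69 in²

M_n = M_u/φ = 3670/0.90 = 4077.78 kip·in.
From M_n = 0.85 f'_c a b (d − a/2):
a = d − √(d² − 2M_n/(0.85 f'_c b)) = 16.3 − √(16.3² − 2 × 4077.78/(0.85 × 5 × 18.4)) = 3.596 in.
A_s = 0.85 f'_c a b / f_y = 0.85 × 5 × 3.596 × 18.4 / 60 = 4.687 in².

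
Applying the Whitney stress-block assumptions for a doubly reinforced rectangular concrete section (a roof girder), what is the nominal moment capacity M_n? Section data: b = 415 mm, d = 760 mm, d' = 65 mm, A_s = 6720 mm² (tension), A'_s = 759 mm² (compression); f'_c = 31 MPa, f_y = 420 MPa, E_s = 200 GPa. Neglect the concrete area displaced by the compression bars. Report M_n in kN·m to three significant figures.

M_n ≈ 1840 kN·m

Assume both tension and compression steel yield.
Net tension couple steel: A_s − A'_s = 5961 mm².
a = (A_s − A'_s) f_y / (0.85 f'_c b) = 2503620/(0.85 × 31 × 415) = 228.95 mm.
c = a/β₁ = 228.95/0.829 = 276.18 mm; ε'_s = 0.003(c − d')/c = 0.0023 ≥ f_y/E_s = 0.0021, so compression steel does yield.
M_n = (A_s − A'_s) f_y (d − a/2) + A'_s f_y (d − d') = [2503620 × (760 − 114.475) + 318780 × (760 − 65)] × 10⁻⁶ = 1616.15 + 221.55 = 1837.70 kN·m.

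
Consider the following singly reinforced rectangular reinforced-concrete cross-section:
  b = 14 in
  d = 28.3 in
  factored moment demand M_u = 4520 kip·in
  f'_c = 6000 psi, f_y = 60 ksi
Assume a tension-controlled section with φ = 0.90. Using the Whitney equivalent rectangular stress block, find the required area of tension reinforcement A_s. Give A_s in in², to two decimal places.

M_n = M_u/φ = 4520/0.90 = 5022.22 kip·in.
From M_n = 0.85 f'_c a b (d − a/2):
a = d − √(d² − 2M_n/(0.85 f'_c b)) = 28.3 − √(28.3² − 2 × 5022.22/(0.85 × 6 × 14)) = 2.605 in.
A_s = 0.85 f'_c a b / f_y = 0.85 × 6 × 2.605 × 14 / 60 = 3.100 in².

A_s ≈ 3.10 in²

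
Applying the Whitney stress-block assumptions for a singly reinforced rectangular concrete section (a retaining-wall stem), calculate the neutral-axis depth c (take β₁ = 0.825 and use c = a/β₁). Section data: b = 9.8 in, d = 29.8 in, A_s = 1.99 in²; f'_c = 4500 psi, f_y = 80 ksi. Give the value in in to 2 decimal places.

T = A_s f_y = 1.99 × 80 = 159.2 kips.
a = T/(0.85 f'_c b) = 159.2/(0.85 × 4.5 × 9.8) = 4.2470 in.
With β₁ = 0.825, c = a/β₁ = 4.2470/0.825 = 5.15 in.

c ≈ 5.15 in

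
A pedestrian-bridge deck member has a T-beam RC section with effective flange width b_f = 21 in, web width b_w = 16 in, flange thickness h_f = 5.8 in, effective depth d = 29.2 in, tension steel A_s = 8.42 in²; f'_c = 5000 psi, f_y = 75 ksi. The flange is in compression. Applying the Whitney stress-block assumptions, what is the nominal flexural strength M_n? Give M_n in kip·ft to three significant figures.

Tension: T = A_s f_y = 8.42 × 75 = 631.5 kips.
Try a within the flange: a = T/(0.85 f'_c b_f) = 631.5/(0.85 × 5 × 21) = 7.076 in.
a = 7.076 > h_f = 5.8 in: the block extends into the web. Split into flange-overhang and web parts.
C_f = 0.85 f'_c (b_f − b_w) h_f = 0.85 × 5 × (21 − 16) × 5.8 = 123.3 kips.
Remaining web compression depth: a_w = (T − C_f)/(0.85 f'_c b_w) = (631.5 − 123.3)/(0.85 × 5 × 16) = 7.474 in.
M_n = C_f(d − h_f/2) + (T − C_f)(d − a_w/2) = 123.3 × (29.2 − 2.9) + 508.2 × (29.2 − 3.737) = 3242.8 + 12940.3 = 16183.1 kip·in.
M_n = 16183.1/12 = 1348.59 kip·ft.

M_n ≈ 1350 kip·ft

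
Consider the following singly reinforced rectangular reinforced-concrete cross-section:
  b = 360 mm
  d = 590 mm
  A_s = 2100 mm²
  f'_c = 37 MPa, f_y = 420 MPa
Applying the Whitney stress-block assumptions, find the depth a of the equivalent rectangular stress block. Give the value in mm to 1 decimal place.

T = A_s f_y = 2100 × 420 = 882000 N = 882 kN.
Setting C = 0.85 f'_c a b equal to T: a = 882000/(0.85 × 37 × 360) = 77.9 mm.

a ≈ 77.9 mm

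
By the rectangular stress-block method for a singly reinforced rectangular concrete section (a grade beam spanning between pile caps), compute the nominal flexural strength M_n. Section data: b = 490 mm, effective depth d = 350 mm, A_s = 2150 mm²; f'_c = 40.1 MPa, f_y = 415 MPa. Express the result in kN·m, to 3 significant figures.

M_n ≈ 288 kN·m

T = A_s f_y = 2150 × 415 = 892250 N = 892.25 kN.
From C = T: a = T/(0.85 f'_c b) = 892250/(0.85 × 40.1 × 490) = 53.42 mm.
M_n = T(d − a/2) = 892.25 kN × (350 − 26.71) mm = 288.46 kN·m.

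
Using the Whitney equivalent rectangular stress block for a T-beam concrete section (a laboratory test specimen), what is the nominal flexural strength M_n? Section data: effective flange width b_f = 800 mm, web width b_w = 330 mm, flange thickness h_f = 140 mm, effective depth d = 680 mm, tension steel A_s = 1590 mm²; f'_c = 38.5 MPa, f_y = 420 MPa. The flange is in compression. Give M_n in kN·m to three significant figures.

M_n ≈ 446 kN·m

Tension: T = A_s f_y = 1590 × 420 = 667800 N.
Try a within the flange: a = T/(0.85 f'_c b_f) = 667800/(0.85 × 38.5 × 800) = 25.51 mm.
Since a = 25.51 ≤ h_f = 140 mm, the stress block lies entirely in the flange; analyse as a rectangular beam of width b_f.
M_n = T(d − a/2) = 667800 × (680 − 12.755) = 445.59 × 10⁶ N·mm.
M_n = 445.59 kN·m.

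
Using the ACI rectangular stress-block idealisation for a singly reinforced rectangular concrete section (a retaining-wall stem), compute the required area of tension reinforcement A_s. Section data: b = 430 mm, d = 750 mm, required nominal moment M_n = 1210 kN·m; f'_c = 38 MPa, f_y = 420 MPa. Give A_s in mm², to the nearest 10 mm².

A_s ≈ 4200 mm²

With M_n = 0.85 f'_c a b (d − a/2), solve the quadratic for a:
a = d − √(d² − 2M_n/(0.85 f'_c b)) = 750 − √(750² − 2 × 1210×10⁶/(0.85 × 38 × 430)) = 126.89 mm.
A_s = 0.85 f'_c a b / f_y = 0.85 × 38 × 126.89 × 430 / 420 = 4196.1 mm².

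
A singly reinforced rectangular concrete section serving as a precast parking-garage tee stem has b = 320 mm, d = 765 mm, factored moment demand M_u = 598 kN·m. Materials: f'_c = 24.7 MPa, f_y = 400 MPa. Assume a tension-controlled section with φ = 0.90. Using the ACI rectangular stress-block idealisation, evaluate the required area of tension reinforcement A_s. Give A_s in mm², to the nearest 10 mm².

M_n = M_u/φ = 598/0.90 = 664.444 kN·m.
With M_n = 0.85 f'_c a b (d − a/2), solve the quadratic for a:
a = d − √(d² − 2M_n/(0.85 f'_c b)) = 765 − √(765² − 2 × 664.444×10⁶/(0.85 × 24.7 × 320)) = 142.56 mm.
A_s = 0.85 f'_c a b / f_y = 0.85 × 24.7 × 142.56 × 320 / 400 = 2394.4 mm².

A_s ≈ 2390 mm²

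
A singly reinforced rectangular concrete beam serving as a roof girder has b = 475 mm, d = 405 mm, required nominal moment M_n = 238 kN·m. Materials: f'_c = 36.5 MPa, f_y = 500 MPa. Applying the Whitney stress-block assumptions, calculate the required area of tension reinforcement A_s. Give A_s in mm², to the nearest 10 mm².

A_s ≈ 1240 mm²

With M_n = 0.85 f'_c a b (d − a/2), solve the quadratic for a:
a = d − √(d² − 2M_n/(0.85 f'_c b)) = 405 − √(405² − 2 × 238×10⁶/(0.85 × 36.5 × 475)) = 42.06 mm.
A_s = 0.85 f'_c a b / f_y = 0.85 × 36.5 × 42.06 × 475 / 500 = 1239.7 mm².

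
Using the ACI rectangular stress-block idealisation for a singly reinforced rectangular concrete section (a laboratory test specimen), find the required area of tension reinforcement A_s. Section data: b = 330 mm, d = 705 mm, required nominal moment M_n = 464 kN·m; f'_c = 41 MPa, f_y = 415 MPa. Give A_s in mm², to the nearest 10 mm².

A_s ≈ 1660 mm²

With M_n = 0.85 f'_c a b (d − a/2), solve the quadratic for a:
a = d − √(d² − 2M_n/(0.85 f'_c b)) = 705 − √(705² − 2 × 464×10⁶/(0.85 × 41 × 330)) = 59.76 mm.
A_s = 0.85 f'_c a b / f_y = 0.85 × 41 × 59.76 × 330 / 415 = 1656.1 mm².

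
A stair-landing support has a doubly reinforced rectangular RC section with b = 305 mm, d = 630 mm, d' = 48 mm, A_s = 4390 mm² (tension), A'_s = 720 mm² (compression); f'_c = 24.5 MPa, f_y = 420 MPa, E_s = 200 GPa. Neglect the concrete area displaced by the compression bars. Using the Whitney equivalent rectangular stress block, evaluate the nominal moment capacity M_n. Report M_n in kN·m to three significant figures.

M_n ≈ 960 kN·m

Assume both tension and compression steel yield.
Net tension couple steel: A_s − A'_s = 3670 mm².
a = (A_s − A'_s) f_y / (0.85 f'_c b) = 1541400/(0.85 × 24.5 × 305) = 242.68 mm.
c = a/β₁ = 242.68/0.85 = 285.51 mm; ε'_s = 0.003(c − d')/c = 0.0025 ≥ f_y/E_s = 0.0021, so compression steel does yield.
M_n = (A_s − A'_s) f_y (d − a/2) + A'_s f_y (d − d') = [1541400 × (630 − 121.34) + 302400 × (630 − 48)] × 10⁻⁶ = 784.05 + 176.00 = 960.05 kN·m.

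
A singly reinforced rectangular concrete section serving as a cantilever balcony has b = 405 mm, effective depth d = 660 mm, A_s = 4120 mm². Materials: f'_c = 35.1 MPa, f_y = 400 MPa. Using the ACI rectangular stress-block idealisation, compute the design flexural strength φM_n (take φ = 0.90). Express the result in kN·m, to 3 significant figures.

T = A_s f_y = 4120 × 400 = 1648000 N = 1648 kN.
From C = T: a = T/(0.85 f'_c b) = 1648000/(0.85 × 35.1 × 405) = 136.39 mm.
M_n = T(d − a/2) = 1648 kN × (660 − 68.195) mm = 975.29 kN·m.
φM_n = 0.90 × 975.29 = 877.76 kN·m.

φM_n ≈ 878 kN·m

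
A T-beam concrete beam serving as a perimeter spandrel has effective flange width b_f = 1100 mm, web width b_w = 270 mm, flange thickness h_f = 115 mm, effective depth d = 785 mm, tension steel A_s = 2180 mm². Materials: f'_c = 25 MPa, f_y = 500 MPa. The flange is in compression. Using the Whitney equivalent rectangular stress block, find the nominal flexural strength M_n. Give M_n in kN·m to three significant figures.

Tension: T = A_s f_y = 2180 × 500 = 1090000 N.
Try a within the flange: a = T/(0.85 f'_c b_f) = 1090000/(0.85 × 25 × 1100) = 46.63 mm.
Since a = 46.63 ≤ h_f = 115 mm, the stress block lies entirely in the flange; analyse as a rectangular beam of width b_f.
M_n = T(d − a/2) = 1090000 × (785 − 23.315) = 830.24 × 10⁶ N·mm.
M_n = 830.24 kN·m.

M_n ≈ 830 kN·m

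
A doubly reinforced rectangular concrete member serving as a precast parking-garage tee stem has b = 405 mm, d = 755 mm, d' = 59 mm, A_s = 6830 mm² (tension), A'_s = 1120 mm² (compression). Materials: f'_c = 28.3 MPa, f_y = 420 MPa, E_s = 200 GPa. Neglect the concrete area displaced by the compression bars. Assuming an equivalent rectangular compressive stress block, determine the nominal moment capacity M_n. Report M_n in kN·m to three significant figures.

M_n ≈ 1840 kN·m

Assume both tension and compression steel yield.
Net tension couple steel: A_s − A'_s = 5710 mm².
a = (A_s − A'_s) f_y / (0.85 f'_c b) = 2398200/(0.85 × 28.3 × 405) = 246.16 mm.
c = a/β₁ = 246.16/0.848 = 290.28 mm; ε'_s = 0.003(c − d')/c = 0.0024 ≥ f_y/E_s = 0.0021, so compression steel does yield.
M_n = (A_s − A'_s) f_y (d − a/2) + A'_s f_y (d − d') = [2398200 × (755 − 123.08) + 470400 × (755 − 59)] × 10⁻⁶ = 1515.47 + 327.40 = 1842.87 kN·m.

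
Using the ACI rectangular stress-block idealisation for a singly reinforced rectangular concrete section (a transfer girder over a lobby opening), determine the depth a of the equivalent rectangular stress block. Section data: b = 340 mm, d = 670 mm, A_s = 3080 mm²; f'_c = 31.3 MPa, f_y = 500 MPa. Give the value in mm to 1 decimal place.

T = A_s f_y = 3080 × 500 = 1540000 N = 1540 kN.
Setting C = 0.85 f'_c a b equal to T: a = 1540000/(0.85 × 31.3 × 340) = 170.2 mm.

a ≈ 170.2 mm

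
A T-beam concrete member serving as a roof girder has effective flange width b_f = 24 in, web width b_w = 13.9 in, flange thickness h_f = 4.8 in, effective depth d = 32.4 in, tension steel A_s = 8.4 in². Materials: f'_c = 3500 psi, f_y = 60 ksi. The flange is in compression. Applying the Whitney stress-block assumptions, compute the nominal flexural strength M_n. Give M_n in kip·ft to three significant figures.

M_n ≈ 1200 kip·ft

Tension: T = A_s f_y = 8.4 × 60 = 504 kips.
Try a within the flange: a = T/(0.85 f'_c b_f) = 504/(0.85 × 3.5 × 24) = 7.059 in.
a = 7.059 > h_f = 4.8 in: the block extends into the web. Split into flange-overhang and web parts.
C_f = 0.85 f'_c (b_f − b_w) h_f = 0.85 × 3.5 × (24 − 13.9) × 4.8 = 144.2 kips.
Remaining web compression depth: a_w = (T − C_f)/(0.85 f'_c b_w) = (504 − 144.2)/(0.85 × 3.5 × 13.9) = 8.701 in.
M_n = C_f(d − h_f/2) + (T − C_f)(d − a_w/2) = 144.2 × (32.4 − 2.4) + 359.8 × (32.4 − 4.3505) = 4326.0 + 10092.2 = 14418.2 kip·in.
M_n = 14418.2/12 = 1201.52 kip·ft.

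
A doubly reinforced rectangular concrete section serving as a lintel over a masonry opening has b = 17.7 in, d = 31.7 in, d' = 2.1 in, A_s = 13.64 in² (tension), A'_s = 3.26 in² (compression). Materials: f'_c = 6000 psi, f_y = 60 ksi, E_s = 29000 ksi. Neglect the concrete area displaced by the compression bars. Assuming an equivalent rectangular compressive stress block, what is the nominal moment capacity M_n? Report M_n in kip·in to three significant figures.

Assume both steels yield.
a = (A_s − A'_s) f_y/(0.85 f'_c b) = (13.64 − 3.26) × 60/(0.85 × 6 × 17.7) = 6.899 in.
c = a/β₁ = 6.899/0.75 = 9.199 in; ε'_s = 0.003(c − d')/c = 0.0023 ≥ ε_y = 0.0021, so the compression steel yields.
M_n = (A_s − A'_s) f_y (d − a/2) + A'_s f_y (d − d') = 622.8 × (31.7 − 3.4495) + 195.6 × (31.7 − 2.1) = 17594.4 + 5789.8 = 23384.2 kip·in.

M_n ≈ 23400 kip·in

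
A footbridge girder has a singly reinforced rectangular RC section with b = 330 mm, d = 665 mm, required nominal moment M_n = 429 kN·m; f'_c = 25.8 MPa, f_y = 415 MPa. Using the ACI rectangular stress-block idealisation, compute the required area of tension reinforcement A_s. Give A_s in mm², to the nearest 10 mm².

A_s ≈ 1680 mm²

With M_n = 0.85 f'_c a b (d − a/2), solve the quadratic for a:
a = d − √(d² − 2M_n/(0.85 f'_c b)) = 665 − √(665² − 2 × 429×10⁶/(0.85 × 25.8 × 330)) = 96.08 mm.
A_s = 0.85 f'_c a b / f_y = 0.85 × 25.8 × 96.08 × 330 / 415 = 1675.5 mm².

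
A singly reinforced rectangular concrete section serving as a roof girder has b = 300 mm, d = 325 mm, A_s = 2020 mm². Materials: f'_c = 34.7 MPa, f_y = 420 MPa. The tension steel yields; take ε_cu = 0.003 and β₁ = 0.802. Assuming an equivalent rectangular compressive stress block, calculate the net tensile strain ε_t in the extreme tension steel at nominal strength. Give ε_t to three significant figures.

ε_t ≈ 0.00516

a = A_s f_y/(0.85 f'_c b) = 95.88 mm.
β₁ = 0.802, so c = a/β₁ = 95.88/0.802 = 119.55 mm.
From the linear strain diagram with ε_cu = 0.003: ε_t = 0.003 (d − c)/c = 0.003 × (325 − 119.55)/119.55 = 0.00516.
Since ε_t ≥ 0.005, the section is tension-controlled.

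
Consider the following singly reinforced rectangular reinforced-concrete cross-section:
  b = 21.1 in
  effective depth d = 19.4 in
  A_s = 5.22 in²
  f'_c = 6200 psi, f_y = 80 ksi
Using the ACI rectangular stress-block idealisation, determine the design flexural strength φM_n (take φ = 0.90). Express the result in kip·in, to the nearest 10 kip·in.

T = A_s f_y = 5.22 × 80 = 417.6 kips.
a = T/(0.85 f'_c b) = 417.6/(0.85 × 6.2 × 21.1) = 3.755 in.
M_n = T(d − a/2) = 417.6 × (19.4 − 1.8775) = 7317.4 kip·in.
φM_n = 0.90 × 7317.4 = 6585.7 kip·in.

φM_n ≈ 6590 kip·in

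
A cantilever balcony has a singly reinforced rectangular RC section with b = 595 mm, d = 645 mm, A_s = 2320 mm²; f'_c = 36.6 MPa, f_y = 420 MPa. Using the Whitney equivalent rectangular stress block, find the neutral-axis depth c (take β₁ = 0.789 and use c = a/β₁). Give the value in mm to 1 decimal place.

c ≈ 66.7 mm

T = A_s f_y = 2320 × 420 = 974400 N = 974.4 kN.
Setting C = 0.85 f'_c a b equal to T: a = 974400/(0.85 × 36.6 × 595) = 52.641 mm.
With β₁ = 0.789, c = a/β₁ = 52.641/0.789 = 66.7 mm.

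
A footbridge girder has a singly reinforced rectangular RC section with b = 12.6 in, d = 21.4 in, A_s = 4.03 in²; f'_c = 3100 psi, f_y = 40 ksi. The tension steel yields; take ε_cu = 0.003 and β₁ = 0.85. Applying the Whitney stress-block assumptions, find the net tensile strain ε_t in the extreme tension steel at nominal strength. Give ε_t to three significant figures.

ε_t ≈ 0.00824

a = A_s f_y/(0.85 f'_c b) = 4.855 in.
β₁ = 0.85, so c = a/β₁ = 4.855/0.85 = 5.712 in.
From the linear strain diagram with ε_cu = 0.003: ε_t = 0.003 (d − c)/c = 0.003 × (21.4 − 5.712)/5.712 = 0.00824.
Since ε_t ≥ 0.005, the section is tension-controlled.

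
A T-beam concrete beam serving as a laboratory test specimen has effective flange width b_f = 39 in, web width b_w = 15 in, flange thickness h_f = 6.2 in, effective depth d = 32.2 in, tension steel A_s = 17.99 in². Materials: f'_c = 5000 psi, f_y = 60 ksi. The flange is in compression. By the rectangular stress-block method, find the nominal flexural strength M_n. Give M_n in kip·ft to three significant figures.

Tension: T = A_s f_y = 17.99 × 60 = 1079.4 kips.
Try a within the flange: a = T/(0.85 f'_c b_f) = 1079.4/(0.85 × 5 × 39) = 6.512 in.
a = 6.512 > h_f = 6.2 in: the block extends into the web. Split into flange-overhang and web parts.
C_f = 0.85 f'_c (b_f − b_w) h_f = 0.85 × 5 × (39 − 15) × 6.2 = 632.4 kips.
Remaining web compression depth: a_w = (T − C_f)/(0.85 f'_c b_w) = (1079.4 − 632.4)/(0.85 × 5 × 15) = 7.012 in.
M_n = C_f(d − h_f/2) + (T − C_f)(d − a_w/2) = 632.4 × (32.2 − 3.1) + 447 × (32.2 − 3.506) = 18402.8 + 12826.2 = 31229.0 kip·in.
M_n = 31229.0/12 = 2602.42 kip·ft.

M_n ≈ 2600 kip·ft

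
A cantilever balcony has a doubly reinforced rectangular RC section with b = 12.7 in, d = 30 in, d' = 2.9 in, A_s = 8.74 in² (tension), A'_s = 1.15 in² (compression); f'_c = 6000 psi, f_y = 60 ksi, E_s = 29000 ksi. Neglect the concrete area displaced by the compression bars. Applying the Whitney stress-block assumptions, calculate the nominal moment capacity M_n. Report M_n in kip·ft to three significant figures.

M_n ≈ 1160 kip·ft

Assume both steels yield.
a = (A_s − A'_s) f_y/(0.85 f'_c b) = (8.74 − 1.15) × 60/(0.85 × 6 × 12.7) = 7.031 in.
c = a/β₁ = 7.031/0.75 = 9.375 in; ε'_s = 0.003(c − d')/c = 0.0021 ≥ ε_y = 0.0021, so the compression steel yields.
M_n = (A_s − A'_s) f_y (d − a/2) + A'_s f_y (d − d') = 455.4 × (30 − 3.5155) + 69 × (30 − 2.9) = 12061.0 + 1869.9 = 13930.9 kip·in = 13930.9/12 = 1160.91 kip·ft.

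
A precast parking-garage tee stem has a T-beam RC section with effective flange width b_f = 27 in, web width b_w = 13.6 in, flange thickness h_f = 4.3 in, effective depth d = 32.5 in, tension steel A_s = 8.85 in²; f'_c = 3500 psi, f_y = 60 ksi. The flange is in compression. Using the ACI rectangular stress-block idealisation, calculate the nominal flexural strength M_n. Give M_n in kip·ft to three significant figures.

Tension: T = A_s f_y = 8.85 × 60 = 531 kips.
Try a within the flange: a = T/(0.85 f'_c b_f) = 531/(0.85 × 3.5 × 27) = 6.611 in.
a = 6.611 > h_f = 4.3 in: the block extends into the web. Split into flange-overhang and web parts.
C_f = 0.85 f'_c (b_f − b_w) h_f = 0.85 × 3.5 × (27 − 13.6) × 4.3 = 171.4 kips.
Remaining web compression depth: a_w = (T − C_f)/(0.85 f'_c b_w) = (531 − 171.4)/(0.85 × 3.5 × 13.6) = 8.888 in.
M_n = C_f(d − h_f/2) + (T − C_f)(d − a_w/2) = 171.4 × (32.5 − 2.15) + 359.6 × (32.5 − 4.444) = 5202.0 + 10088.9 = 15290.9 kip·in.
M_n = 15290.9/12 = 1274.24 kip·ft.

M_n ≈ 1270 kip·ft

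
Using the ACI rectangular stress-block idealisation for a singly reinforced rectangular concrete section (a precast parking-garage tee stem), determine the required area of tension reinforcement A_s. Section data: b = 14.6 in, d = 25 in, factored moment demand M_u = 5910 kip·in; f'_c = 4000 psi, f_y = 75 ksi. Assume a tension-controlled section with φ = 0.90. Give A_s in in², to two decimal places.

M_n = M_u/φ = 5910/0.90 = 6566.67 kip·in.
From M_n = 0.85 f'_c a b (d − a/2):
a = d − √(d² − 2M_n/(0.85 f'_c b)) = 25 − √(25² − 2 × 6566.67/(0.85 × 4 × 14.6)) = 6.015 in.
A_s = 0.85 f'_c a b / f_y = 0.85 × 4 × 6.015 × 14.6 / 75 = 3.981 in².

A_s ≈ 3.98 in²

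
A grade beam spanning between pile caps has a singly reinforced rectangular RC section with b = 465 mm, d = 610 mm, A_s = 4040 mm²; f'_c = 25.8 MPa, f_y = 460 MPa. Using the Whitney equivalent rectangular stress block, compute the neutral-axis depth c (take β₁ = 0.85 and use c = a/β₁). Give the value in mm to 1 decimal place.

T = A_s f_y = 4040 × 460 = 1858400 N = 1858.4 kN.
Setting C = 0.85 f'_c a b equal to T: a = 1858400/(0.85 × 25.8 × 465) = 182.242 mm.
With β₁ = 0.85, c = a/β₁ = 182.242/0.85 = 214.4 mm.

c ≈ 214.4 mm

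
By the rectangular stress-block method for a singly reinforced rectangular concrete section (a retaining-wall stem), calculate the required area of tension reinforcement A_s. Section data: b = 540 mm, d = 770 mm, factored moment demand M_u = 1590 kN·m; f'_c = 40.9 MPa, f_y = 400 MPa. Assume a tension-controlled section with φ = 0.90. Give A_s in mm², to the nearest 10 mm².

A_s ≈ 6280 mm²

M_n = M_u/φ = 1590/0.90 = 1766.67 kN·m.
With M_n = 0.85 f'_c a b (d − a/2), solve the quadratic for a:
a = d − √(d² − 2M_n/(0.85 f'_c b)) = 770 − √(770² − 2 × 1766.67×10⁶/(0.85 × 40.9 × 540)) = 133.85 mm.
A_s = 0.85 f'_c a b / f_y = 0.85 × 40.9 × 133.85 × 540 / 400 = 6281.9 mm².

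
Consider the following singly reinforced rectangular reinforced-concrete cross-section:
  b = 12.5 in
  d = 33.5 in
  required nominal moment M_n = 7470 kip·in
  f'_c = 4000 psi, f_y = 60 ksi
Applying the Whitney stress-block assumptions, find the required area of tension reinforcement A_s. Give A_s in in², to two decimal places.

From M_n = 0.85 f'_c a b (d − a/2):
a = d − √(d² − 2M_n/(0.85 f'_c b)) = 33.5 − √(33.5² − 2 × 7470/(0.85 × 4 × 12.5)) = 5.738 in.
A_s = 0.85 f'_c a b / f_y = 0.85 × 4 × 5.738 × 12.5 / 60 = 4.064 in².

A_s ≈ 4.06 in²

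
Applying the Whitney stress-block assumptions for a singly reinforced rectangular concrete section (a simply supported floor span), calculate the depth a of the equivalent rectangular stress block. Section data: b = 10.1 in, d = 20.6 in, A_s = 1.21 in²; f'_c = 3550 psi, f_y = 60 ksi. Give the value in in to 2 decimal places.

T = A_s f_y = 1.21 × 60 = 72.6 kips.
a = T/(0.85 f'_c b) = 72.6/(0.85 × 3.55 × 10.1) = 2.38 in.

a ≈ 2.38 in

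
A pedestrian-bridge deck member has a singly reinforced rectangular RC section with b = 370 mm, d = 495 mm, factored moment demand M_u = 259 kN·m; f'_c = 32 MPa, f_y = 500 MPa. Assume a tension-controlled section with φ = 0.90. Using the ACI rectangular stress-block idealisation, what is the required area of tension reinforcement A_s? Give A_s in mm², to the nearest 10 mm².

A_s ≈ 1240 mm²

M_n = M_u/φ = 259/0.90 = 287.778 kN·m.
With M_n = 0.85 f'_c a b (d − a/2), solve the quadratic for a:
a = d − √(d² − 2M_n/(0.85 f'_c b)) = 495 − √(495² − 2 × 287.778×10⁶/(0.85 × 32 × 370)) = 61.60 mm.
A_s = 0.85 f'_c a b / f_y = 0.85 × 32 × 61.60 × 370 / 500 = 1239.9 mm².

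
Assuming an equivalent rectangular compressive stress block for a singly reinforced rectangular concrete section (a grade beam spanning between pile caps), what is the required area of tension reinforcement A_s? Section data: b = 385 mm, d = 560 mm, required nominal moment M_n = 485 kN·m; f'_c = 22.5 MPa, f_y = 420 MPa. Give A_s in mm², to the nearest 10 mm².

With M_n = 0.85 f'_c a b (d − a/2), solve the quadratic for a:
a = d − √(d² − 2M_n/(0.85 f'_c b)) = 560 − √(560² − 2 × 485×10⁶/(0.85 × 22.5 × 385)) = 133.55 mm.
A_s = 0.85 f'_c a b / f_y = 0.85 × 22.5 × 133.55 × 385 / 420 = 2341.3 mm².

A_s ≈ 2340 mm²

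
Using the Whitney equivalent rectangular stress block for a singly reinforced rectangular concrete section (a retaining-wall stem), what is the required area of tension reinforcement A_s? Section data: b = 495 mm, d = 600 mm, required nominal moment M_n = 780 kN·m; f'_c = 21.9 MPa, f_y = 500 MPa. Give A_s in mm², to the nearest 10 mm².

A_s ≈ 3010 mm²

With M_n = 0.85 f'_c a b (d − a/2), solve the quadratic for a:
a = d − √(d² − 2M_n/(0.85 f'_c b)) = 600 − √(600² − 2 × 780×10⁶/(0.85 × 21.9 × 495)) = 163.31 mm.
A_s = 0.85 f'_c a b / f_y = 0.85 × 21.9 × 163.31 × 495 / 500 = 3009.6 mm².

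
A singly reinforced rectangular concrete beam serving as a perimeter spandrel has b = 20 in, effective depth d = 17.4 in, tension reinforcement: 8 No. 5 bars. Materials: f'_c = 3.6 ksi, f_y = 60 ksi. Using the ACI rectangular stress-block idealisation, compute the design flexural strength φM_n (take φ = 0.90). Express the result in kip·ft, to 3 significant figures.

A_s = 8 × 0.31 = 2.48 in².
T = A_s f_y = 2.48 × 60 = 148.8 kips.
a = T/(0.85 f'_c b) = 148.8/(0.85 × 3.6 × 20) = 2.431 in.
M_n = T(d − a/2) = 148.8 × (17.4 − 1.2155) = 2408.3 kip·in = 2408.3/12 = 200.69 kip·ft.
φM_n = 0.90 × 200.69 = 180.62 kip·ft.

φM_n ≈ 181 kip·ft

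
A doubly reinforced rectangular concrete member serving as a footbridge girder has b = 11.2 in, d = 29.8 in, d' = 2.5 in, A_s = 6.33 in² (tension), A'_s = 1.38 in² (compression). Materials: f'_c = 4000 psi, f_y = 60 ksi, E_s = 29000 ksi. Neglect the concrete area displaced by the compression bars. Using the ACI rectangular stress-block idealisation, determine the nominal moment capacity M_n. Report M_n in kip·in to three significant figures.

Assume both steels yield.
a = (A_s − A'_s) f_y/(0.85 f'_c b) = (6.33 − 1.38) × 60/(0.85 × 4 × 11.2) = 7.799 in.
c = a/β₁ = 7.799/0.85 = 9.175 in; ε'_s = 0.003(c − d')/c = 0.0022 ≥ ε_y = 0.0021, so the compression steel yields.
M_n = (A_s − A'_s) f_y (d − a/2) + A'_s f_y (d − d') = 297 × (29.8 − 3.8995) + 82.8 × (29.8 − 2.5) = 7692.4 + 2260.4 = 9952.8 kip·in.

M_n ≈ 9950 kip·in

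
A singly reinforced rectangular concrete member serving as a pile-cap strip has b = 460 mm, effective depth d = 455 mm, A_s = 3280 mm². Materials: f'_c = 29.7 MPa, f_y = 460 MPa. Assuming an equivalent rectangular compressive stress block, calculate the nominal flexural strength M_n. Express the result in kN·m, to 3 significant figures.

T = A_s f_y = 3280 × 460 = 1508800 N = 1508.8 kN.
From C = T: a = T/(0.85 f'_c b) = 1508800/(0.85 × 29.7 × 460) = 129.93 mm.
M_n = T(d − a/2) = 1508.8 kN × (455 − 64.965) mm = 588.48 kN·m.

M_n ≈ 588 kN·m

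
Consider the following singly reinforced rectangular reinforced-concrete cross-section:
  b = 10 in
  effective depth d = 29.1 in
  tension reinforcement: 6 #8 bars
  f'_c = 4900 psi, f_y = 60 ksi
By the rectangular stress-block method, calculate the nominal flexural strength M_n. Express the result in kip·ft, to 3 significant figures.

M_n ≈ 609 kip·ft

A_s = 6 × 0.79 = 4.74 in².
T = A_s f_y = 4.74 × 60 = 284.4 kips.
a = T/(0.85 f'_c b) = 284.4/(0.85 × 4.9 × 10) = 6.828 in.
M_n = T(d − a/2) = 284.4 × (29.1 − 3.414) = 7305.1 kip·in = 7305.1/12 = 608.76 kip·ft.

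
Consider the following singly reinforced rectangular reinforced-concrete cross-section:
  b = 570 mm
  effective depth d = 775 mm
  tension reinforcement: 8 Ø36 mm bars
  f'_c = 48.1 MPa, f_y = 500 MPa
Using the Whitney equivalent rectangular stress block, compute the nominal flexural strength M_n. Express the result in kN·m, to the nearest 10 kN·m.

A_s = 8 × 1018 = 8144 mm².
T = A_s f_y = 8144 × 500 = 4072000 N = 4072 kN.
From C = T: a = T/(0.85 f'_c b) = 4072000/(0.85 × 48.1 × 570) = 174.73 mm.
M_n = T(d − a/2) = 4072 kN × (775 − 87.365) mm = 2800.05 kN·m.

M_n ≈ 2800 kN·m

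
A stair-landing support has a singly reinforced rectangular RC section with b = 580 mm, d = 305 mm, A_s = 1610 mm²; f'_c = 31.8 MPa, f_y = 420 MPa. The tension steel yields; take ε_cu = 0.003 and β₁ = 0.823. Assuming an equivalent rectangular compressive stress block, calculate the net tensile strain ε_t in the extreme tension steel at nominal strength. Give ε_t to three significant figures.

ε_t ≈ 0.0145

a = A_s f_y/(0.85 f'_c b) = 43.13 mm.
β₁ = 0.823, so c = a/β₁ = 43.13/0.823 = 52.41 mm.
From the linear strain diagram with ε_cu = 0.003: ε_t = 0.003 (d − c)/c = 0.003 × (305 − 52.41)/52.41 = 0.0145.
Since ε_t ≥ 0.005, the section is tension-controlled.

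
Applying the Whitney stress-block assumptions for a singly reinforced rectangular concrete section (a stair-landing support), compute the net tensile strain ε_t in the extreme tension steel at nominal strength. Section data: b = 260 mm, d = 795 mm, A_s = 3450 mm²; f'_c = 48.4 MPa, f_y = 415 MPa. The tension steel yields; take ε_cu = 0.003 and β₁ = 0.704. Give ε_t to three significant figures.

a = A_s f_y/(0.85 f'_c b) = 133.85 mm.
β₁ = 0.704, so c = a/β₁ = 133.85/0.704 = 190.13 mm.
From the linear strain diagram with ε_cu = 0.003: ε_t = 0.003 (d − c)/c = 0.003 × (795 − 190.13)/190.13 = 0.00954.
Since ε_t ≥ 0.005, the section is tension-controlled.

ε_t ≈ 0.00954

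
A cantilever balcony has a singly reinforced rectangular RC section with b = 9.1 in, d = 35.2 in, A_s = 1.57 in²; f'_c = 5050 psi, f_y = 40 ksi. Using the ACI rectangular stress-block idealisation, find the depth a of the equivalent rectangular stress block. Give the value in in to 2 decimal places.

a ≈ 1.61 in

T = A_s f_y = 1.57 × 40 = 62.8 kips.
a = T/(0.85 f'_c b) = 62.8/(0.85 × 5.05 × 9.1) = 1.61 in.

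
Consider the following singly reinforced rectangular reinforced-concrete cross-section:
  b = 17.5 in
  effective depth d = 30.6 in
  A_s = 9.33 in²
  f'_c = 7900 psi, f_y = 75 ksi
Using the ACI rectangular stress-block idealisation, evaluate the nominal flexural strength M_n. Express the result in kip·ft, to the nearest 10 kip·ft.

M_n ≈ 1610 kip·ft

T = A_s f_y = 9.33 × 75 = 699.75 kips.
a = T/(0.85 f'_c b) = 699.75/(0.85 × 7.9 × 17.5) = 5.955 in.
M_n = T(d − a/2) = 699.75 × (30.6 − 2.9775) = 19328.8 kip·in = 19328.8/12 = 1610.73 kip·ft.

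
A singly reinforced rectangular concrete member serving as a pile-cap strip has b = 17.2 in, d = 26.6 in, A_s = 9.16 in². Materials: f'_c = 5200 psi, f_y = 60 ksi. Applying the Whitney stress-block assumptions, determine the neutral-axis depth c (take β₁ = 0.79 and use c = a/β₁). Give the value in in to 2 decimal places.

T = A_s f_y = 9.16 × 60 = 549.6 kips.
a = T/(0.85 f'_c b) = 549.6/(0.85 × 5.2 × 17.2) = 7.2293 in.
With β₁ = 0.79, c = a/β₁ = 7.2293/0.79 = 9.15 in.

c ≈ 9.15 in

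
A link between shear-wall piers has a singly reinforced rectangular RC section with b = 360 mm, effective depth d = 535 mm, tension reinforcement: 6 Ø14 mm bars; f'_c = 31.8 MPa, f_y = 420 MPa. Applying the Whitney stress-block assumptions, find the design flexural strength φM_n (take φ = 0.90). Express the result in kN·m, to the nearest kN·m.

φM_n ≈ 180 kN·m

A_s = 6 × 154 = 924 mm².
T = A_s f_y = 924 × 420 = 388080 N = 388.08 kN.
From C = T: a = T/(0.85 f'_c b) = 388080/(0.85 × 31.8 × 360) = 39.88 mm.
M_n = T(d − a/2) = 388.08 kN × (535 − 19.94) mm = 199.88 kN·m.
φM_n = 0.90 × 199.88 = 179.89 kN·m.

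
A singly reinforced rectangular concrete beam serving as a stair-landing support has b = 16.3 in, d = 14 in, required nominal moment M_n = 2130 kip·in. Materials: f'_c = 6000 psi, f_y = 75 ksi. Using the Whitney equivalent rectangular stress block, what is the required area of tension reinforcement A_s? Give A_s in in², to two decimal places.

A_s ≈ 2.18 in²

From M_n = 0.85 f'_c a b (d − a/2):
a = d − √(d² − 2M_n/(0.85 f'_c b)) = 14 − √(14² − 2 × 2130/(0.85 × 6 × 16.3)) = 1.969 in.
A_s = 0.85 f'_c a b / f_y = 0.85 × 6 × 1.969 × 16.3 / 75 = 2.182 in².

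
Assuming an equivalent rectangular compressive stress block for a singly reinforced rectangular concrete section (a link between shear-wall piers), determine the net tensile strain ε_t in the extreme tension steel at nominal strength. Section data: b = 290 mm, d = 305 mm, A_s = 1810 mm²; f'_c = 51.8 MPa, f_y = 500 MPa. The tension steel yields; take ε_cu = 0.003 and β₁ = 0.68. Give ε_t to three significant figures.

a = A_s f_y/(0.85 f'_c b) = 70.88 mm.
β₁ = 0.68, so c = a/β₁ = 70.88/0.68 = 104.24 mm.
From the linear strain diagram with ε_cu = 0.003: ε_t = 0.003 (d − c)/c = 0.003 × (305 − 104.24)/104.24 = 0.00578.
Since ε_t ≥ 0.005, the section is tension-controlled.

ε_t ≈ 0.00578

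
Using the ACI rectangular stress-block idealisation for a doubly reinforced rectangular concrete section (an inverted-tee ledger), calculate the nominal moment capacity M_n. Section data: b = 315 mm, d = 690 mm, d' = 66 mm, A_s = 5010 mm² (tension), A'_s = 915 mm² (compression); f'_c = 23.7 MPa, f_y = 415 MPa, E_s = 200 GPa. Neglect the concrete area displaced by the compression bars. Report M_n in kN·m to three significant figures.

Assume both tension and compression steel yield.
Net tension couple steel: A_s − A'_s = 4095 mm².
a = (A_s − A'_s) f_y / (0.85 f'_c b) = 1699425/(0.85 × 23.7 × 315) = 267.81 mm.
c = a/β₁ = 267.81/0.85 = 315.07 mm; ε'_s = 0.003(c − d')/c = 0.0024 ≥ f_y/E_s = 0.0021, so compression steel does yield.
M_n = (A_s − A'_s) f_y (d − a/2) + A'_s f_y (d − d') = [1699425 × (690 − 133.905) + 379725 × (690 − 66)] × 10⁻⁶ = 945.04 + 236.95 = 1181.99 kN·m.

M_n ≈ 1180 kN·m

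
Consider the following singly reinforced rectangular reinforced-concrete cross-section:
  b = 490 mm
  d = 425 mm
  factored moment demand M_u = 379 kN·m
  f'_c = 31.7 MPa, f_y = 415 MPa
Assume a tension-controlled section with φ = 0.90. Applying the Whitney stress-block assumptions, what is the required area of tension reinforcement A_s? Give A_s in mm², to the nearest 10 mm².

A_s ≈ 2650 mm²

M_n = M_u/φ = 379/0.90 = 421.111 kN·m.
With M_n = 0.85 f'_c a b (d − a/2), solve the quadratic for a:
a = d − √(d² − 2M_n/(0.85 f'_c b)) = 425 − √(425² − 2 × 421.111×10⁶/(0.85 × 31.7 × 490)) = 83.19 mm.
A_s = 0.85 f'_c a b / f_y = 0.85 × 31.7 × 83.19 × 490 / 415 = 2646.7 mm².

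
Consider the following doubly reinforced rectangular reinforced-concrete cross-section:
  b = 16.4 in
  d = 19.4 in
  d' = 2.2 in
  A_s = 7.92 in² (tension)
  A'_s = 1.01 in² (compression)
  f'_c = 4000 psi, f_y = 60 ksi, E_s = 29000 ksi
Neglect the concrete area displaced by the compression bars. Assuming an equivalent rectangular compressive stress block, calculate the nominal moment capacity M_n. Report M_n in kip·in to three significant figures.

Assume both steels yield.
a = (A_s − A'_s) f_y/(0.85 f'_c b) = (7.92 − 1.01) × 60/(0.85 × 4 × 16.4) = 7.435 in.
c = a/β₁ = 7.435/0.85 = 8.747 in; ε'_s = 0.003(c − d')/c = 0.0022 ≥ ε_y = 0.0021, so the compression steel yields.
M_n = (A_s − A'_s) f_y (d − a/2) + A'_s f_y (d − d') = 414.6 × (19.4 − 3.7175) + 60.6 × (19.4 − 2.2) = 6502.0 + 1042.3 = 7544.3 kip·in.

M_n ≈ 7540 kip·in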